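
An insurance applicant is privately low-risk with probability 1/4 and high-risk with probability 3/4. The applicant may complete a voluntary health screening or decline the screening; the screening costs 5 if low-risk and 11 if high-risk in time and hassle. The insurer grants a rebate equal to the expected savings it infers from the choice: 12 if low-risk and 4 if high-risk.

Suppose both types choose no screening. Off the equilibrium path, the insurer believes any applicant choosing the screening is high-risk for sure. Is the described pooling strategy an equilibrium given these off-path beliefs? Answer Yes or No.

Yes

On path, the insurer holds the prior and pays 1/4·12 + 3/4·4 = 6. Off path (the screening), believing high-risk, it pays 4.
low-risk: no screening nets 6; the screening nets 4 − 5 = -1. low-risk stays.
high-risk: no screening nets 6; the screening nets 4 − 11 = -7. high-risk stays.
No type deviates, so pooling is sustained.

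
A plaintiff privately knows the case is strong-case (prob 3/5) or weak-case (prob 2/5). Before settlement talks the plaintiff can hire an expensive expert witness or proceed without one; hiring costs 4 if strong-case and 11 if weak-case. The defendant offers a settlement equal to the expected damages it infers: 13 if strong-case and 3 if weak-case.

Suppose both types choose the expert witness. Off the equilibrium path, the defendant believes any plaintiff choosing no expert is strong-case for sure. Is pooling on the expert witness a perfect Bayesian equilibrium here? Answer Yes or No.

No

On path, the defendant holds the prior and pays 3/5·13 + 2/5·3 = 9. Off path (no expert), believing strong-case, it pays 13.
strong-case: the expert witness nets 9 − 4 = 5; no expert nets 13. strong-case would deviate.
weak-case: the expert witness nets 9 − 11 = -2; no expert nets 13. weak-case would deviate.
A type deviates, so pooling fails.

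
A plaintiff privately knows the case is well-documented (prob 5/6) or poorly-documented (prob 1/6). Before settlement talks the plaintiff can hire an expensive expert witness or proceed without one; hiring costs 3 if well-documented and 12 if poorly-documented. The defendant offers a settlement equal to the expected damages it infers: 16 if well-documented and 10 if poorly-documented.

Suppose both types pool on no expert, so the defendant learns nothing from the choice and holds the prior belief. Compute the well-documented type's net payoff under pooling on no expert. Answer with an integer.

15

Pooled settlement = 5/6·16 + 1/6·10 = 15.
well-documented pays no cost for no expert, so net payoff = 15.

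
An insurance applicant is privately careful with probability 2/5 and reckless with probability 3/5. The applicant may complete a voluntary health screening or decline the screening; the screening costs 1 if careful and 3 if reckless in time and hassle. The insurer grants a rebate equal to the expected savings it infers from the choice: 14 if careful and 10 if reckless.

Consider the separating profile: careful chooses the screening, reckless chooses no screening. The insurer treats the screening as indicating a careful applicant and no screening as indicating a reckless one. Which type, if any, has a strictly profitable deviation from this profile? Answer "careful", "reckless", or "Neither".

The screening pays 14; no screening pays 10.
careful: assigned the screening, nets 14 − 1 = 13; deviating to no screening nets 10.
reckless: assigned no screening, nets 10; deviating to the screening nets 14 − 3 = 11.
The reckless type gains 1 by deviating.

reckless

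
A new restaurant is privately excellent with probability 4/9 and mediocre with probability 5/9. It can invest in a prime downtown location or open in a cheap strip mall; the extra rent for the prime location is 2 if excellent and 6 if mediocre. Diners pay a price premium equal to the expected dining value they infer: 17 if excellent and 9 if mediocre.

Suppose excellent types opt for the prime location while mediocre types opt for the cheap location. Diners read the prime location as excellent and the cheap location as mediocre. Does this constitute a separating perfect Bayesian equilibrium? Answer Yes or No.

No

Under these beliefs, the prime location earns price premium 17 and the cheap location earns price premium 9.
excellent: the prime location nets 17 − 2 = 15; the cheap location nets 9. excellent prefers the prime location.
mediocre: the prime location nets 17 − 6 = 11; the cheap location nets 9. mediocre would deviate to the prime location.
mediocre has a profitable deviation, so the profile is not an equilibrium.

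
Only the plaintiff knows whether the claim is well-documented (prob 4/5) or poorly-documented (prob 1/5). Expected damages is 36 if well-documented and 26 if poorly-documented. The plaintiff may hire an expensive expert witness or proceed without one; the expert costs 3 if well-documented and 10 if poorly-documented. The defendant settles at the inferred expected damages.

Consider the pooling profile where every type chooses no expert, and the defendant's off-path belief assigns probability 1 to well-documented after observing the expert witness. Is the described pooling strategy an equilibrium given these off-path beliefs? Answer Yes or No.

On path, the defendant holds the prior and pays 4/5·36 + 1/5·26 = 34. Off path (the expert witness), believing well-documented, it pays 36.
well-documented: no expert nets 34; the expert witness nets 36 − 3 = 33. well-documented stays.
poorly-documented: no expert nets 34; the expert witness nets 36 − 10 = 26. poorly-documented stays.
No type deviates, so pooling is sustained.

Yes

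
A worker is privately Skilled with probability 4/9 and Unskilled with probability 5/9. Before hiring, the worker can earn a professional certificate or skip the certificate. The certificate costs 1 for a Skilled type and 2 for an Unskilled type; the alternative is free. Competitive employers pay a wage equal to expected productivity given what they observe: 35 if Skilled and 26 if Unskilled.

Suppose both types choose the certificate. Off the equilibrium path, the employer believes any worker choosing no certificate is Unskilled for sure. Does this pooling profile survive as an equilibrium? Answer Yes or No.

On path, the employer holds the prior and pays 4/9·35 + 5/9·26 = 30. Off path (no certificate), believing Unskilled, it pays 26.
Skilled: the certificate nets 30 − 1 = 29; no certificate nets 26. Skilled stays.
Unskilled: the certificate nets 30 − 2 = 28; no certificate nets 26. Unskilled stays.
No type deviates, so pooling is sustained.

Yes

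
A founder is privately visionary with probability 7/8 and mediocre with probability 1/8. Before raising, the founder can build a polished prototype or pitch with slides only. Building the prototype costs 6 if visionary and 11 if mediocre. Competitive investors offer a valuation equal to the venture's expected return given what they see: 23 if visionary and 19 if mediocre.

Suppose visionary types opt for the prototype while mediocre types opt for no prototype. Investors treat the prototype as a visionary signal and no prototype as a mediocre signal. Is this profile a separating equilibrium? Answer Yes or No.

Under these beliefs, the prototype earns valuation 23 and no prototype earns valuation 19.
visionary: the prototype nets 23 − 6 = 17; no prototype nets 19. visionary would deviate to no prototype.
mediocre: the prototype nets 23 − 11 = 12; no prototype nets 19. mediocre prefers no prototype.
visionary has a profitable deviation, so the profile is not an equilibrium.

No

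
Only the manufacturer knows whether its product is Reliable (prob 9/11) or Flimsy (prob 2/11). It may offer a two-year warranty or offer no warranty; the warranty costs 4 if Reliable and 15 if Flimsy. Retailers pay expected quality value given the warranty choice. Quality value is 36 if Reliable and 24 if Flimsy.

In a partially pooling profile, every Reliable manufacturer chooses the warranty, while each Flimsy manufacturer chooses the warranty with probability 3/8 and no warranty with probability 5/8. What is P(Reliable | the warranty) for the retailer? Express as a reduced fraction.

P(the warranty) = (9/11)·1 + (2/11)·(3/8) = 39/44.
By Bayes' rule, P(Reliable | the warranty) = (9/11) / (39/44) = 12/13.

12/13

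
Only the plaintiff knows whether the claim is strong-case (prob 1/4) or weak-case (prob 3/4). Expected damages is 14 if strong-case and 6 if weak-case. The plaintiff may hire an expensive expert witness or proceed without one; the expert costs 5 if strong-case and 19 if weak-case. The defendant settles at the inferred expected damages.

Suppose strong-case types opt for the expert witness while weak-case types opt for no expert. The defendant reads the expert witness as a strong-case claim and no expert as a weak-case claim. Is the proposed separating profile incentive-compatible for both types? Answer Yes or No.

Yes

Under these beliefs, the expert witness earns settlement 14 and no expert earns settlement 6.
strong-case: the expert witness nets 14 − 5 = 9; no expert nets 6. strong-case prefers the expert witness.
weak-case: the expert witness nets 14 − 19 = -5; no expert nets 6. weak-case prefers no expert.
Neither type deviates, so the separating profile is an equilibrium.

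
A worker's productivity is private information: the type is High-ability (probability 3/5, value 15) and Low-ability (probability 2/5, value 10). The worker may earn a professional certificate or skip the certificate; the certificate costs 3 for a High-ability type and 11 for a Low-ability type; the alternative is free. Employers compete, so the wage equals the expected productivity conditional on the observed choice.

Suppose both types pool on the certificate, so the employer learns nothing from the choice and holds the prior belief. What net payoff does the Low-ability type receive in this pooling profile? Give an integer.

2

Pooled wage = 3/5·15 + 2/5·10 = 13.
Low-ability pays cost 11 for the certificate, so net payoff = 13 − 11 = 2.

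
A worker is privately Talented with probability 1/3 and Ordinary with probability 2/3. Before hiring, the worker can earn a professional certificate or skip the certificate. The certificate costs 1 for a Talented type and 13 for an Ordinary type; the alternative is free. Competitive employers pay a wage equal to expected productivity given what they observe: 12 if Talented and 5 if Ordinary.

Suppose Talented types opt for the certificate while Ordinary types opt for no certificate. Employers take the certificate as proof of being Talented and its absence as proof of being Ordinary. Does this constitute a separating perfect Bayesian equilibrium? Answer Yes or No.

Yes

Under these beliefs, the certificate earns wage 12 and no certificate earns wage 5.
Talented: the certificate nets 12 − 1 = 11; no certificate nets 5. Talented prefers the certificate.
Ordinary: the certificate nets 12 − 13 = -1; no certificate nets 5. Ordinary prefers no certificate.
Neither type deviates, so the separating profile is an equilibrium.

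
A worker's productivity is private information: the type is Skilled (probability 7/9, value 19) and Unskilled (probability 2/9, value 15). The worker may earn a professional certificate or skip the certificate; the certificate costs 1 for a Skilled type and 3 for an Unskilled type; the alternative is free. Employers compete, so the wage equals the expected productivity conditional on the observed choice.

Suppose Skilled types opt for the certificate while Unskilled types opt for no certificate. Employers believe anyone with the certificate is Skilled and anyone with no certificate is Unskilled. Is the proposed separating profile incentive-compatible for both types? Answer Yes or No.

No

Under these beliefs, the certificate earns wage 19 and no certificate earns wage 15.
Skilled: the certificate nets 19 − 1 = 18; no certificate nets 15. Skilled prefers the certificate.
Unskilled: the certificate nets 19 − 3 = 16; no certificate nets 15. Unskilled would deviate to the certificate.
Unskilled has a profitable deviation, so the profile is not an equilibrium.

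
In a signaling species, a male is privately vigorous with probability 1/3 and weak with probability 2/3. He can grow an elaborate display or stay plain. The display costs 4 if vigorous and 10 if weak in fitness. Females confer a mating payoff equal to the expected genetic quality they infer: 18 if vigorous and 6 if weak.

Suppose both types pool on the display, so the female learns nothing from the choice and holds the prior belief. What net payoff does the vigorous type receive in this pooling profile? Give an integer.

Pooled mating payoff = 1/3·18 + 2/3·6 = 10.
vigorous pays cost 4 for the display, so net payoff = 10 − 4 = 6.

6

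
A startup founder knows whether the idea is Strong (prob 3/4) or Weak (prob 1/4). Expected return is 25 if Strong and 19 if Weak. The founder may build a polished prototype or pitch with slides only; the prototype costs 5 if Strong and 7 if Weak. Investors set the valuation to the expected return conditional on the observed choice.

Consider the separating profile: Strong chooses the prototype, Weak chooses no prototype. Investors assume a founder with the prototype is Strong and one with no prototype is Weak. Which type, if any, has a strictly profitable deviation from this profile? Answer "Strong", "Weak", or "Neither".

Neither

The prototype pays 25; no prototype pays 19.
Strong: assigned the prototype, nets 25 − 5 = 20; deviating to no prototype nets 19.
Weak: assigned no prototype, nets 19; deviating to the prototype nets 25 − 7 = 18.
Both types strictly prefer their assigned action; no profitable deviation.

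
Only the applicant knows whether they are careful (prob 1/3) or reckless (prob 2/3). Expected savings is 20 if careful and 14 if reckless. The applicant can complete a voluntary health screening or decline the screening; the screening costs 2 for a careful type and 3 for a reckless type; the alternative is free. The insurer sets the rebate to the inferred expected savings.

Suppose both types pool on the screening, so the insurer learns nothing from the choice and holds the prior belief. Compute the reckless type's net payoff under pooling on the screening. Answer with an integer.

Pooled rebate = 1/3·20 + 2/3·14 = 16.
reckless pays cost 3 for the screening, so net payoff = 16 − 3 = 13.

13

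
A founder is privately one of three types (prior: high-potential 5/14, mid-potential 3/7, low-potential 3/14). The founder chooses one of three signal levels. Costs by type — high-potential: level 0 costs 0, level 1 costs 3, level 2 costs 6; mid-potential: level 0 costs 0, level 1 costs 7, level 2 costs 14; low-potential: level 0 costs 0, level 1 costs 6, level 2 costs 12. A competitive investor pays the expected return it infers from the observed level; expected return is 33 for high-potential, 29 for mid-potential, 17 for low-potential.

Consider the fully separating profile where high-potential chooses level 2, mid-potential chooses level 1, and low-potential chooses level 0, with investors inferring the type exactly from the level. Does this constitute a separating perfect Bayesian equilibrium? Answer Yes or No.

Separating valuations: level 2 → 33, level 1 → 29, level 0 → 17.
high-potential (assigned level 2): level 0: 17 − 0 = 17; level 1: 29 − 3 = 26; level 2: 33 − 6 = 27. high-potential stays.
mid-potential (assigned level 1): level 0: 17 − 0 = 17; level 1: 29 − 7 = 22; level 2: 33 − 14 = 19. mid-potential stays.
low-potential (assigned level 0): level 0: 17 − 0 = 17; level 1: 29 − 6 = 23; level 2: 33 − 12 = 21. low-potential prefers level 1.
At least one type deviates; the separating profile fails.

No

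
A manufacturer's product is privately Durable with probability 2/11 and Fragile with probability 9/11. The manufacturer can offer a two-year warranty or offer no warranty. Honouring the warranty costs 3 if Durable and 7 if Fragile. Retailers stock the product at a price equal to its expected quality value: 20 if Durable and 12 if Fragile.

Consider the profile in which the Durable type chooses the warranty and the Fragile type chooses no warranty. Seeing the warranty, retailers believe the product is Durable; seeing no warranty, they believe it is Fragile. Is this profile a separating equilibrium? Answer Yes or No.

Under these beliefs, the warranty earns price 20 and no warranty earns price 12.
Durable: the warranty nets 20 − 3 = 17; no warranty nets 12. Durable prefers the warranty.
Fragile: the warranty nets 20 − 7 = 13; no warranty nets 12. Fragile would deviate to the warranty.
Fragile has a profitable deviation, so the profile is not an equilibrium.

No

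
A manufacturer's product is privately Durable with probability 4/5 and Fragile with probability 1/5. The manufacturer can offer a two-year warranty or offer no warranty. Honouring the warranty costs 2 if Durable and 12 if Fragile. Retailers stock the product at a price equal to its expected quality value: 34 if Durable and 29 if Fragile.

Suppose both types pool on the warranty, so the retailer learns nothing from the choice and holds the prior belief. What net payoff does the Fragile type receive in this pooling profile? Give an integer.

Pooled price = 4/5·34 + 1/5·29 = 33.
Fragile pays cost 12 for the warranty, so net payoff = 33 − 12 = 21.

21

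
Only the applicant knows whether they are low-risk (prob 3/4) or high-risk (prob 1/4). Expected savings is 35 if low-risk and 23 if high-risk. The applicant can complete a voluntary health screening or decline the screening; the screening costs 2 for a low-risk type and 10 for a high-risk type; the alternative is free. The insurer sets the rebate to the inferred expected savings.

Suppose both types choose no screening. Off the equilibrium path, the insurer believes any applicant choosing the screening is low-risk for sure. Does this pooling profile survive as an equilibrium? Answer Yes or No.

On path, the insurer holds the prior and pays 3/4·35 + 1/4·23 = 32. Off path (the screening), believing low-risk, it pays 35.
low-risk: no screening nets 32; the screening nets 35 − 2 = 33. low-risk would deviate.
high-risk: no screening nets 32; the screening nets 35 − 10 = 25. high-risk stays.
A type deviates, so pooling fails.

No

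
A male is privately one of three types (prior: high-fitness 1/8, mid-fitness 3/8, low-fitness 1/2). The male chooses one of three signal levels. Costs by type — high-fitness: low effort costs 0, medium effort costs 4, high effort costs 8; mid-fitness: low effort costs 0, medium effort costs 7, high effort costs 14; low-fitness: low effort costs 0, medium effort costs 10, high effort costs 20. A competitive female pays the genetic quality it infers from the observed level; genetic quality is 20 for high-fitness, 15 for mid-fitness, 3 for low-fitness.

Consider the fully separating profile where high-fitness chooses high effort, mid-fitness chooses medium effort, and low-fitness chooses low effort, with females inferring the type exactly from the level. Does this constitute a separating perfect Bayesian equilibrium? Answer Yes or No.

Separating mating payoffs: high effort → 20, medium effort → 15, low effort → 3.
high-fitness (assigned high effort): low effort: 3 − 0 = 3; medium effort: 15 − 4 = 11; high effort: 20 − 8 = 12. high-fitness stays.
mid-fitness (assigned medium effort): low effort: 3 − 0 = 3; medium effort: 15 − 7 = 8; high effort: 20 − 14 = 6. mid-fitness stays.
low-fitness (assigned low effort): low effort: 3 − 0 = 3; medium effort: 15 − 10 = 5; high effort: 20 − 20 = 0. low-fitness prefers medium effort.
At least one type deviates; the separating profile fails.

No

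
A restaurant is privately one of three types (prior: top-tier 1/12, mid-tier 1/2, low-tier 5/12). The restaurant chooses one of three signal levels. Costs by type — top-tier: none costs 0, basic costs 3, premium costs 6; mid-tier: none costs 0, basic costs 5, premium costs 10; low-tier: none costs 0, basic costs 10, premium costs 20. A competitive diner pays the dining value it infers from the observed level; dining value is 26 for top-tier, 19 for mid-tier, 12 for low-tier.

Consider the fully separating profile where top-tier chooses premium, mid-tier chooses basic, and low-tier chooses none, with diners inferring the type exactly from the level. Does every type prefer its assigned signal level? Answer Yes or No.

No

Separating price premiums: premium → 26, basic → 19, none → 12.
top-tier (assigned premium): none: 12 − 0 = 12; basic: 19 − 3 = 16; premium: 26 − 6 = 20. top-tier stays.
mid-tier (assigned basic): none: 12 − 0 = 12; basic: 19 − 5 = 14; premium: 26 − 10 = 16. mid-tier prefers premium.
low-tier (assigned none): none: 12 − 0 = 12; basic: 19 − 10 = 9; premium: 26 − 20 = 6. low-tier stays.
At least one type deviates; the separating profile fails.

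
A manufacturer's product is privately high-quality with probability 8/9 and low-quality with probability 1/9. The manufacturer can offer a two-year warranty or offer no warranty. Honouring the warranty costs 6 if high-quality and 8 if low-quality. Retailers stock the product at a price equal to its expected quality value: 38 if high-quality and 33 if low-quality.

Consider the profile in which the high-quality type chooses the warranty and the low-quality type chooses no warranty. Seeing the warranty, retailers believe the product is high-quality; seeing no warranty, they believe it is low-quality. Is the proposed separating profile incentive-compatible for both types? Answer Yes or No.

No

Under these beliefs, the warranty earns price 38 and no warranty earns price 33.
high-quality: the warranty nets 38 − 6 = 32; no warranty nets 33. high-quality would deviate to no warranty.
low-quality: the warranty nets 38 − 8 = 30; no warranty nets 33. low-quality prefers no warranty.
high-quality has a profitable deviation, so the profile is not an equilibrium.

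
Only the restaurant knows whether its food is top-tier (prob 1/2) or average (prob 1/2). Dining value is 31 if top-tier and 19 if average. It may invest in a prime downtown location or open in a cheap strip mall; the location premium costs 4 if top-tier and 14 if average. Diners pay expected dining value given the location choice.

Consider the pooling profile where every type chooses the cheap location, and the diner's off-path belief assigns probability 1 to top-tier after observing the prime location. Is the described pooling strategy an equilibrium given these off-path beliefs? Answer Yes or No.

On path, the diner holds the prior and pays 1/2·31 + 1/2·19 = 25. Off path (the prime location), believing top-tier, it pays 31.
top-tier: the cheap location nets 25; the prime location nets 31 − 4 = 27. top-tier would deviate.
average: the cheap location nets 25; the prime location nets 31 − 14 = 17. average stays.
A type deviates, so pooling fails.

No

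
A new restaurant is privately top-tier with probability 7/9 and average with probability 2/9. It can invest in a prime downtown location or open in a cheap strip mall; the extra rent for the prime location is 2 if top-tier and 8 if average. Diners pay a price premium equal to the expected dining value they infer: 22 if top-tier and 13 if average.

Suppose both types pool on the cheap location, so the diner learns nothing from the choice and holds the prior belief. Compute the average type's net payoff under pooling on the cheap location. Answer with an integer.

20

Pooled price premium = 7/9·22 + 2/9·13 = 20.
average pays no cost for the cheap location, so net payoff = 20.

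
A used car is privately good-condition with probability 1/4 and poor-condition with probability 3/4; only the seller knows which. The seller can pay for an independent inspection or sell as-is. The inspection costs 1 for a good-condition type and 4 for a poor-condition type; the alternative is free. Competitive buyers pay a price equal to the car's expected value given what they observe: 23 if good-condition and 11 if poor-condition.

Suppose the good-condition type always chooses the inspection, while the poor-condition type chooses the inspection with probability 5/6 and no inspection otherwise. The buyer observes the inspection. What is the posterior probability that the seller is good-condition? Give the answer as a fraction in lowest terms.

2/7

P(the inspection) = (1/4)·1 + (3/4)·(5/6) = 7/8.
By Bayes' rule, P(good-condition | the inspection) = (1/4) / (7/8) = 2/7.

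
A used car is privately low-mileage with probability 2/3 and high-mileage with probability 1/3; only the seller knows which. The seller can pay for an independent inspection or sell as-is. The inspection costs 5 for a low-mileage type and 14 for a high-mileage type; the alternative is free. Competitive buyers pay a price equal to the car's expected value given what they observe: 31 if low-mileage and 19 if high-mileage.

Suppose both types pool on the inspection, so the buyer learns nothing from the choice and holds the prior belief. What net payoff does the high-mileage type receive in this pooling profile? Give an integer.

Pooled price = 2/3·31 + 1/3·19 = 27.
high-mileage pays cost 14 for the inspection, so net payoff = 27 − 14 = 13.

13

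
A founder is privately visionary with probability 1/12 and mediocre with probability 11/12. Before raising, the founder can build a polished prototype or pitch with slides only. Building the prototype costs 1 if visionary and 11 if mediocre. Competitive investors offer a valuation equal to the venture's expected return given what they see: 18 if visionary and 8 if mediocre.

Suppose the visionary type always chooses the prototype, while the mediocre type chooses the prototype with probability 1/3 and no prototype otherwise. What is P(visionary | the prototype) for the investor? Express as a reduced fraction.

3/14

P(the prototype) = (1/12)·1 + (11/12)·(1/3) = 7/18.
By Bayes' rule, P(visionary | the prototype) = (1/12) / (7/18) = 3/14.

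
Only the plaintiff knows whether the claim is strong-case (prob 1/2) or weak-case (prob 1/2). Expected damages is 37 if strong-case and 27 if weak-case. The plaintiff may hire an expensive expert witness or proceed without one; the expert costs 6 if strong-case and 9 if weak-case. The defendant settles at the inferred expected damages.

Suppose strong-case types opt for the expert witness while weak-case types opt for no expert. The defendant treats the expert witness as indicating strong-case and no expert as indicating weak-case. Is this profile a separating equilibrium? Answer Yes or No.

Under these beliefs, the expert witness earns settlement 37 and no expert earns settlement 27.
strong-case: the expert witness nets 37 − 6 = 31; no expert nets 27. strong-case prefers the expert witness.
weak-case: the expert witness nets 37 − 9 = 28; no expert nets 27. weak-case would deviate to the expert witness.
weak-case has a profitable deviation, so the profile is not an equilibrium.

No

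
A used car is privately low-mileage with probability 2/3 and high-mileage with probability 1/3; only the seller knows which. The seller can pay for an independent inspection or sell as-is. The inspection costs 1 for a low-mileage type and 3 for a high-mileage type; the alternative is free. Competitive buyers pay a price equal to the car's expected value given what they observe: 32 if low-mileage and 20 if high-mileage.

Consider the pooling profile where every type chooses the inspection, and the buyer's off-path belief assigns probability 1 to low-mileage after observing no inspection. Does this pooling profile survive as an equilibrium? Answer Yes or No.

No

On path, the buyer holds the prior and pays 2/3·32 + 1/3·20 = 28. Off path (no inspection), believing low-mileage, it pays 32.
low-mileage: the inspection nets 28 − 1 = 27; no inspection nets 32. low-mileage would deviate.
high-mileage: the inspection nets 28 − 3 = 25; no inspection nets 32. high-mileage would deviate.
A type deviates, so pooling fails.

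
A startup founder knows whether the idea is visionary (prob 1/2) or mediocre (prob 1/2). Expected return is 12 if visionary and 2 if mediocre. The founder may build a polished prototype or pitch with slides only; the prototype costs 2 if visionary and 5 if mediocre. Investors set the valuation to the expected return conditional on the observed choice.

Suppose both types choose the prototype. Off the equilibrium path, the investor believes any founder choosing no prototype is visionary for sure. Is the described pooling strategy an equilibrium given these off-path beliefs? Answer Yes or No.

No

On path, the investor holds the prior and pays 1/2·12 + 1/2·2 = 7. Off path (no prototype), believing visionary, it pays 12.
visionary: the prototype nets 7 − 2 = 5; no prototype nets 12. visionary would deviate.
mediocre: the prototype nets 7 − 5 = 2; no prototype nets 12. mediocre would deviate.
A type deviates, so pooling fails.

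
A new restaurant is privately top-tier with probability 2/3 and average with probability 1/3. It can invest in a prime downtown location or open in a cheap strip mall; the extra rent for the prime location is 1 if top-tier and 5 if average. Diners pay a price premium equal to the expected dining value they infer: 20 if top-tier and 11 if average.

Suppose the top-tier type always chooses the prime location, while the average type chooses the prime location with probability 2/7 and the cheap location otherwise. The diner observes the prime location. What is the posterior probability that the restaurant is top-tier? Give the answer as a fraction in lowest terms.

7/8

P(the prime location) = (2/3)·1 + (1/3)·(2/7) = 16/21.
By Bayes' rule, P(top-tier | the prime location) = (2/3) / (16/21) = 7/8.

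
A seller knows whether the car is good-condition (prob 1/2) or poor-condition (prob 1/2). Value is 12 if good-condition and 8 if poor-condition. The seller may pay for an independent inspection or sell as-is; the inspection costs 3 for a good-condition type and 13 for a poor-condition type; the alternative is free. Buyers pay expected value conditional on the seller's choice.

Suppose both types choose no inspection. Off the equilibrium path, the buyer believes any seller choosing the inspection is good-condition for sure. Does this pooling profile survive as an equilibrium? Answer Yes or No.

Yes

On path, the buyer holds the prior and pays 1/2·12 + 1/2·8 = 10. Off path (the inspection), believing good-condition, it pays 12.
good-condition: no inspection nets 10; the inspection nets 12 − 3 = 9. good-condition stays.
poor-condition: no inspection nets 10; the inspection nets 12 − 13 = -1. poor-condition stays.
No type deviates, so pooling is sustained.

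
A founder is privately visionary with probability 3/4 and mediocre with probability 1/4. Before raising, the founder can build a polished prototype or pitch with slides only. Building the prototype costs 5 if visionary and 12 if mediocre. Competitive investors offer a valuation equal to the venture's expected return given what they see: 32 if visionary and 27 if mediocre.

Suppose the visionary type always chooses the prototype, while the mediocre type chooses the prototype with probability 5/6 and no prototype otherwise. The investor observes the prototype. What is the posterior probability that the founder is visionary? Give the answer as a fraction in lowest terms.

P(the prototype) = (3/4)·1 + (1/4)·(5/6) = 23/24.
By Bayes' rule, P(visionary | the prototype) = (3/4) / (23/24) = 18/23.

18/23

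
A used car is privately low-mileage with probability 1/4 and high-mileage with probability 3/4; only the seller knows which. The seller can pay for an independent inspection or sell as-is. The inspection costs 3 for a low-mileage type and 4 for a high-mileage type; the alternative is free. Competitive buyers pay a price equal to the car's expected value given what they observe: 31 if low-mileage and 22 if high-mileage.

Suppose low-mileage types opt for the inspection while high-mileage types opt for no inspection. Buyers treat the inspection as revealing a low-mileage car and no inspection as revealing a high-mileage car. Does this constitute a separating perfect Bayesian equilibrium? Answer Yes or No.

No

Under these beliefs, the inspection earns price 31 and no inspection earns price 22.
low-mileage: the inspection nets 31 − 3 = 28; no inspection nets 22. low-mileage prefers the inspection.
high-mileage: the inspection nets 31 − 4 = 27; no inspection nets 22. high-mileage would deviate to the inspection.
high-mileage has a profitable deviation, so the profile is not an equilibrium.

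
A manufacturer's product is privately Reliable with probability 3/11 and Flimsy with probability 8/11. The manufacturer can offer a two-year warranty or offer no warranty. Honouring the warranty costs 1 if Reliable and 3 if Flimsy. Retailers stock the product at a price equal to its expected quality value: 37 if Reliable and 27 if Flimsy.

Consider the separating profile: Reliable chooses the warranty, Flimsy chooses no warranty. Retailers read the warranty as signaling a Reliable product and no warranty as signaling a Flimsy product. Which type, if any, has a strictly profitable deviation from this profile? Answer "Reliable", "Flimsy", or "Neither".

Flimsy

The warranty pays 37; no warranty pays 27.
Reliable: assigned the warranty, nets 37 − 1 = 36; deviating to no warranty nets 27.
Flimsy: assigned no warranty, nets 27; deviating to the warranty nets 37 − 3 = 34.
The Flimsy type gains 7 by deviating.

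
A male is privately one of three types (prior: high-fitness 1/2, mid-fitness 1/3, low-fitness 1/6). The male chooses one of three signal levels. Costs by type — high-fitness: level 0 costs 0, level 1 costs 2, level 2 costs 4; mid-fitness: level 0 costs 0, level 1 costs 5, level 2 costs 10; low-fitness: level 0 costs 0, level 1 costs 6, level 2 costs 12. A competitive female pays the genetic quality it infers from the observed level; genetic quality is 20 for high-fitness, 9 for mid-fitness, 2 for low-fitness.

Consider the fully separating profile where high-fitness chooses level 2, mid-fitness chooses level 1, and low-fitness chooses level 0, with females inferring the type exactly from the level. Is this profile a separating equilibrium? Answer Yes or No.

No

Separating mating payoffs: level 2 → 20, level 1 → 9, level 0 → 2.
high-fitness (assigned level 2): level 0: 2 − 0 = 2; level 1: 9 − 2 = 7; level 2: 20 − 4 = 16. high-fitness stays.
mid-fitness (assigned level 1): level 0: 2 − 0 = 2; level 1: 9 − 5 = 4; level 2: 20 − 10 = 10. mid-fitness prefers level 2.
low-fitness (assigned level 0): level 0: 2 − 0 = 2; level 1: 9 − 6 = 3; level 2: 20 − 12 = 8. low-fitness prefers level 2.
At least one type deviates; the separating profile fails.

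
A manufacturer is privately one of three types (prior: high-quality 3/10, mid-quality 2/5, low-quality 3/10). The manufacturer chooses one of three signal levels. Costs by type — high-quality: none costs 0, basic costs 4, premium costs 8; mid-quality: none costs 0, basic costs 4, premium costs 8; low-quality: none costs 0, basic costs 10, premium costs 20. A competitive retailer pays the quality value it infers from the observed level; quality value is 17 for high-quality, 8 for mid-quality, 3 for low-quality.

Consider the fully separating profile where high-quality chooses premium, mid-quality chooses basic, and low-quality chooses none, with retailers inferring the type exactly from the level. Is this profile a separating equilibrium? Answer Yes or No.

Separating prices: premium → 17, basic → 8, none → 3.
high-quality (assigned premium): none: 3 − 0 = 3; basic: 8 − 4 = 4; premium: 17 − 8 = 9. high-quality stays.
mid-quality (assigned basic): none: 3 − 0 = 3; basic: 8 − 4 = 4; premium: 17 − 8 = 9. mid-quality prefers premium.
low-quality (assigned none): none: 3 − 0 = 3; basic: 8 − 10 = -2; premium: 17 − 20 = -3. low-quality stays.
At least one type deviates; the separating profile fails.

No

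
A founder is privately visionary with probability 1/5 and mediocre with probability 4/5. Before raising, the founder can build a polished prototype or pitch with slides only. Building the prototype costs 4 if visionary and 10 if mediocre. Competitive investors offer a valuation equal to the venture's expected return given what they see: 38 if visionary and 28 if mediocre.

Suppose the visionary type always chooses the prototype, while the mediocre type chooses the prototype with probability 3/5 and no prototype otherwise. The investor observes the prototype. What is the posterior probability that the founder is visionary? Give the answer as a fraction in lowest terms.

P(the prototype) = (1/5)·1 + (4/5)·(3/5) = 17/25.
By Bayes' rule, P(visionary | the prototype) = (1/5) / (17/25) = 5/17.

5/17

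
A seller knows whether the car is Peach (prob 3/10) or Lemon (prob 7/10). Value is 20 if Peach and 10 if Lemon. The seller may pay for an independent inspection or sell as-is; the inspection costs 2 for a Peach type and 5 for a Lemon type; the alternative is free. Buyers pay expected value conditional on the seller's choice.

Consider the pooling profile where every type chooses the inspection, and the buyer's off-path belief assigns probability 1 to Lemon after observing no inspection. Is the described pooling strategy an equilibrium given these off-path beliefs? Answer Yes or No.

On path, the buyer holds the prior and pays 3/10·20 + 7/10·10 = 13. Off path (no inspection), believing Lemon, it pays 10.
Peach: the inspection nets 13 − 2 = 11; no inspection nets 10. Peach stays.
Lemon: the inspection nets 13 − 5 = 8; no inspection nets 10. Lemon would deviate.
A type deviates, so pooling fails.

No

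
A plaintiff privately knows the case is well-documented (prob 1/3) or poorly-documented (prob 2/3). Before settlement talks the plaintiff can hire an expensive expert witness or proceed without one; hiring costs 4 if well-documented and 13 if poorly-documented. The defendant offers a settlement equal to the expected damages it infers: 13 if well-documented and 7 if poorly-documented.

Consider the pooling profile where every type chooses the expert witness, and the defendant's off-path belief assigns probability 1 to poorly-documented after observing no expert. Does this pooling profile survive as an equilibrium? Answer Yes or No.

On path, the defendant holds the prior and pays 1/3·13 + 2/3·7 = 9. Off path (no expert), believing poorly-documented, it pays 7.
well-documented: the expert witness nets 9 − 4 = 5; no expert nets 7. well-documented would deviate.
poorly-documented: the expert witness nets 9 − 13 = -4; no expert nets 7. poorly-documented would deviate.
A type deviates, so pooling fails.

No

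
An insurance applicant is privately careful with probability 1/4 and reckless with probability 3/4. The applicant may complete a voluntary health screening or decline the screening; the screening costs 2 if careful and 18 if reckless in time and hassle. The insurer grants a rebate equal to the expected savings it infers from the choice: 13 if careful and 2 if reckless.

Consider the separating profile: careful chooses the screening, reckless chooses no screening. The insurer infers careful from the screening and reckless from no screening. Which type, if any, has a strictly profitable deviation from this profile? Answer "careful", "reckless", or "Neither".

Neither

The screening pays 13; no screening pays 2.
careful: assigned the screening, nets 13 − 2 = 11; deviating to no screening nets 2.
reckless: assigned no screening, nets 2; deviating to the screening nets 13 − 18 = -5.
Both types strictly prefer their assigned action; no profitable deviation.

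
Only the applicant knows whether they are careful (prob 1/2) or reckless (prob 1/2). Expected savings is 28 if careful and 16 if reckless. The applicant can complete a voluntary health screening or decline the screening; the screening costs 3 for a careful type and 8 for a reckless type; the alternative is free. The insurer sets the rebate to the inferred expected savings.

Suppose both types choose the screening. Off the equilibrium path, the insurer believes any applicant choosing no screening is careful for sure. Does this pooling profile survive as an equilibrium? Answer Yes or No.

No

On path, the insurer holds the prior and pays 1/2·28 + 1/2·16 = 22. Off path (no screening), believing careful, it pays 28.
careful: the screening nets 22 − 3 = 19; no screening nets 28. careful would deviate.
reckless: the screening nets 22 − 8 = 14; no screening nets 28. reckless would deviate.
A type deviates, so pooling fails.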